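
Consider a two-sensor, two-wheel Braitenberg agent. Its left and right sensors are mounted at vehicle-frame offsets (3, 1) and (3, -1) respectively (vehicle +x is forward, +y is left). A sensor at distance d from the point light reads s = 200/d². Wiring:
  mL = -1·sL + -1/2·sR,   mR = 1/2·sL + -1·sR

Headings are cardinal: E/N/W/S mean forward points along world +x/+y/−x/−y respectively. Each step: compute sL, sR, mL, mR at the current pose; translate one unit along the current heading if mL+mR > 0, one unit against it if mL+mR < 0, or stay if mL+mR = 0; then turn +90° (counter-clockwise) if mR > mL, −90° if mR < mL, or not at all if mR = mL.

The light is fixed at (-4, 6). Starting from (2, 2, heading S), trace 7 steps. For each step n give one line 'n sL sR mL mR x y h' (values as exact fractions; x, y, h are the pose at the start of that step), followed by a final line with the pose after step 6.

0 100/49 100/37 -6150/1813 -3050/1813 2 2 S
1 40/17 200/97 -5580/1649 -1460/1649 2 3 E
2 25/2 50/9 -275/18 25/36 1 3 N
3 200/29 200/13 -5500/377 -4500/377 1 2 W
4 100/49 100/37 -6150/1813 -3050/1813 2 2 S
5 40/17 200/97 -5580/1649 -1460/1649 2 3 E
6 25/2 50/9 -275/18 25/36 1 3 N
final 1 2 W

n=0: pose=(2,2,S); sL=100/49, sR=100/37; mL=-6150/1813, mR=-3050/1813; mL+mR=-9200/1813 → advance -1; mR−mL=3100/1813 → turn +1·90°
n=1: pose=(2,3,E); sL=40/17, sR=200/97; mL=-5580/1649, mR=-1460/1649; mL+mR=-7040/1649 → advance -1; mR−mL=4120/1649 → turn +1·90°
n=2: pose=(1,3,N); sL=25/2, sR=50/9; mL=-275/18, mR=25/36; mL+mR=-175/12 → advance -1; mR−mL=575/36 → turn +1·90°
n=3: pose=(1,2,W); sL=200/29, sR=200/13; mL=-5500/377, mR=-4500/377; mL+mR=-10000/377 → advance -1; mR−mL=1000/377 → turn +1·90°
n=4: pose=(2,2,S); sL=100/49, sR=100/37; mL=-6150/1813, mR=-3050/1813; mL+mR=-9200/1813 → advance -1; mR−mL=3100/1813 → turn +1·90°
n=5: pose=(2,3,E); sL=40/17, sR=200/97; mL=-5580/1649, mR=-1460/1649; mL+mR=-7040/1649 → advance -1; mR−mL=4120/1649 → turn +1·90°
n=6: pose=(1,3,N); sL=25/2, sR=50/9; mL=-275/18, mR=25/36; mL+mR=-175/12 → advance -1; mR−mL=575/36 → turn +1·90°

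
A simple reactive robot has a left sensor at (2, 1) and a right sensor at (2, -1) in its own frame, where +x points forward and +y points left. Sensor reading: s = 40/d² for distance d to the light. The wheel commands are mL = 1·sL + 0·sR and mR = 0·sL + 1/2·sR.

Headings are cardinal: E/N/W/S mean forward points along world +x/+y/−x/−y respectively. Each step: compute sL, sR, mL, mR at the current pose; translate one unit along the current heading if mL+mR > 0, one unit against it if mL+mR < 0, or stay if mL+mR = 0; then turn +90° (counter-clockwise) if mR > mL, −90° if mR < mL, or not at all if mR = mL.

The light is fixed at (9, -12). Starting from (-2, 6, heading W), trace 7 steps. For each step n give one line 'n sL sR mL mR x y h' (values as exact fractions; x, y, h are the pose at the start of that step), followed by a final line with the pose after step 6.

0 20/229 4/53 20/229 2/53 -2 6 W
1 40/569 40/521 40/569 20/521 -3 6 N
2 2/25 5/53 2/25 5/106 -3 7 E
3 40/389 40/433 40/389 20/433 -2 7 S
4 20/229 4/53 20/229 2/53 -2 6 W
5 40/569 40/521 40/569 20/521 -3 6 N
6 2/25 5/53 2/25 5/106 -3 7 E
final -2 7 S

n=0: pose=(-2,6,W); sL=20/229, sR=4/53; mL=20/229, mR=2/53; mL+mR=1518/12137 → advance +1; mR−mL=-602/12137 → turn -1·90°
n=1: pose=(-3,6,N); sL=40/569, sR=40/521; mL=40/569, mR=20/521; mL+mR=32220/296449 → advance +1; mR−mL=-9460/296449 → turn -1·90°
n=2: pose=(-3,7,E); sL=2/25, sR=5/53; mL=2/25, mR=5/106; mL+mR=337/2650 → advance +1; mR−mL=-87/2650 → turn -1·90°
n=3: pose=(-2,7,S); sL=40/389, sR=40/433; mL=40/389, mR=20/433; mL+mR=25100/168437 → advance +1; mR−mL=-9540/168437 → turn -1·90°
n=4: pose=(-2,6,W); sL=20/229, sR=4/53; mL=20/229, mR=2/53; mL+mR=1518/12137 → advance +1; mR−mL=-602/12137 → turn -1·90°
n=5: pose=(-3,6,N); sL=40/569, sR=40/521; mL=40/569, mR=20/521; mL+mR=32220/296449 → advance +1; mR−mL=-9460/296449 → turn -1·90°
n=6: pose=(-3,7,E); sL=2/25, sR=5/53; mL=2/25, mR=5/106; mL+mR=337/2650 → advance +1; mR−mL=-87/2650 → turn -1·90°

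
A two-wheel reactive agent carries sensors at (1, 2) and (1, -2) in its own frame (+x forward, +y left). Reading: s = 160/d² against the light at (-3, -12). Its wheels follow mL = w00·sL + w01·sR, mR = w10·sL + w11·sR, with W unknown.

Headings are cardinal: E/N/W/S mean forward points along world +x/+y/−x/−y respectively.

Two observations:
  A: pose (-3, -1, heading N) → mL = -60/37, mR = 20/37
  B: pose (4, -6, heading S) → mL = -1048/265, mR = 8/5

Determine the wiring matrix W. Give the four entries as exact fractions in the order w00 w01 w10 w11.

obs A: pose=(-3,-1,N) → sL=40/37, sR=40/37, mL=-60/37, mR=20/37
obs B: pose=(4,-6,S) → sL=80/53, sR=16/5, mL=-1048/265, mR=8/5
sensor matrix S = [[40/37, 40/37], [80/53, 16/5]]; det S = 3584/1961
solve [mL_A; mL_B] = S·[w00; w01] and [mR_A; mR_B] = S·[w10; w11]:
  w00 = -1/2, w01 = -1, w10 = 0, w11 = 1/2

-1/2 -1 0 1/2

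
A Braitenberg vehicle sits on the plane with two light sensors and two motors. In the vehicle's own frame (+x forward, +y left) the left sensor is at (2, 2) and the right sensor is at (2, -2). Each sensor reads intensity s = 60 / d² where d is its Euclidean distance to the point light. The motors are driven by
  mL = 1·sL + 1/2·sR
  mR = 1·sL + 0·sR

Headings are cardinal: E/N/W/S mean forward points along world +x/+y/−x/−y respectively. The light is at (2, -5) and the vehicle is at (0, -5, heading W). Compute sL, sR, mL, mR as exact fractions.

3 3 9/2 3

left sensor world pos  = (-2, -7); dL² = 20
right sensor world pos = (-2, -3); dR² = 20
sL = 60/20 = 3
sR = 60/20 = 3
mL = 1·sL + 1/2·sR = 9/2
mR = 1·sL + 0·sR = 3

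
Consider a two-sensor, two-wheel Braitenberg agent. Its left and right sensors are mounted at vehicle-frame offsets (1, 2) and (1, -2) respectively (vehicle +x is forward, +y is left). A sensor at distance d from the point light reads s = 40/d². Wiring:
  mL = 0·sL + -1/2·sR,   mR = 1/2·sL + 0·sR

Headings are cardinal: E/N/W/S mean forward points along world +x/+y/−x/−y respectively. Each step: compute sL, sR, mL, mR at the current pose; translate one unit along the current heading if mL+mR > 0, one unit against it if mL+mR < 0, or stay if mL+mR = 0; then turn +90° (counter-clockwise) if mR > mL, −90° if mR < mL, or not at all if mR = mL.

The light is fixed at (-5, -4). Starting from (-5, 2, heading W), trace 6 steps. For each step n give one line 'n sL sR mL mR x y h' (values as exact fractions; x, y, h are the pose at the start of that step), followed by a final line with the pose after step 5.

0 40/17 8/13 -4/13 20/17 -5 2 W
1 20/13 20/17 -10/17 10/13 -6 2 S
2 40/49 40/9 -20/9 20/49 -6 1 E
3 10/13 10/9 -5/9 5/13 -7 1 N
4 40/13 8/9 -4/9 20/13 -7 0 W
5 4 20/17 -10/17 2 -8 0 S
final -8 -1 E

n=0: pose=(-5,2,W); sL=40/17, sR=8/13; mL=-4/13, mR=20/17; mL+mR=192/221 → advance +1; mR−mL=328/221 → turn +1·90°
n=1: pose=(-6,2,S); sL=20/13, sR=20/17; mL=-10/17, mR=10/13; mL+mR=40/221 → advance +1; mR−mL=300/221 → turn +1·90°
n=2: pose=(-6,1,E); sL=40/49, sR=40/9; mL=-20/9, mR=20/49; mL+mR=-800/441 → advance -1; mR−mL=1160/441 → turn +1·90°
n=3: pose=(-7,1,N); sL=10/13, sR=10/9; mL=-5/9, mR=5/13; mL+mR=-20/117 → advance -1; mR−mL=110/117 → turn +1·90°
n=4: pose=(-7,0,W); sL=40/13, sR=8/9; mL=-4/9, mR=20/13; mL+mR=128/117 → advance +1; mR−mL=232/117 → turn +1·90°
n=5: pose=(-8,0,S); sL=4, sR=20/17; mL=-10/17, mR=2; mL+mR=24/17 → advance +1; mR−mL=44/17 → turn +1·90°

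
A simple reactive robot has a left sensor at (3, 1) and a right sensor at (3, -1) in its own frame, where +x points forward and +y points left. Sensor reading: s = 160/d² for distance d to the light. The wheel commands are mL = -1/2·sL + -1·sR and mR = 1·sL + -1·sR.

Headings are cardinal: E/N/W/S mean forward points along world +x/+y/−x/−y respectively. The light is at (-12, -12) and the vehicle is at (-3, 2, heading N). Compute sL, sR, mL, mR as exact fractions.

160/353 160/389 -87600/137317 5760/137317

left sensor world pos  = (-4, 5); dL² = 353
right sensor world pos = (-2, 5); dR² = 389
sL = 160/353 = 160/353
sR = 160/389 = 160/389
mL = -1/2·sL + -1·sR = -87600/137317
mR = 1·sL + -1·sR = 5760/137317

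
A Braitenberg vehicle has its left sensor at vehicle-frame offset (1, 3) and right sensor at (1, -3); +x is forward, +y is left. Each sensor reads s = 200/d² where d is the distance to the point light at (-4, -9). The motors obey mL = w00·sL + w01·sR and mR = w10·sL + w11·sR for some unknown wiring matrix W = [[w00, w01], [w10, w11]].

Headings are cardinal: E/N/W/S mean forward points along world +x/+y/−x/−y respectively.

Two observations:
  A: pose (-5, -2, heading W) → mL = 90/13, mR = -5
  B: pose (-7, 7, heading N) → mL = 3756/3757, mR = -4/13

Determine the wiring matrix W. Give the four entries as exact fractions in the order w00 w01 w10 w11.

obs A: pose=(-5,-2,W) → sL=10, sR=25/13, mL=90/13, mR=-5
obs B: pose=(-7,7,N) → sL=8/13, sR=200/289, mL=3756/3757, mR=-4/13
sensor matrix S = [[10, 25/13], [8/13, 200/289]]; det S = 280200/48841
solve [mL_A; mL_B] = S·[w00; w01] and [mR_A; mR_B] = S·[w10; w11]:
  w00 = 1/2, w01 = 1, w10 = -1/2, w11 = 0

1/2 1 -1/2 0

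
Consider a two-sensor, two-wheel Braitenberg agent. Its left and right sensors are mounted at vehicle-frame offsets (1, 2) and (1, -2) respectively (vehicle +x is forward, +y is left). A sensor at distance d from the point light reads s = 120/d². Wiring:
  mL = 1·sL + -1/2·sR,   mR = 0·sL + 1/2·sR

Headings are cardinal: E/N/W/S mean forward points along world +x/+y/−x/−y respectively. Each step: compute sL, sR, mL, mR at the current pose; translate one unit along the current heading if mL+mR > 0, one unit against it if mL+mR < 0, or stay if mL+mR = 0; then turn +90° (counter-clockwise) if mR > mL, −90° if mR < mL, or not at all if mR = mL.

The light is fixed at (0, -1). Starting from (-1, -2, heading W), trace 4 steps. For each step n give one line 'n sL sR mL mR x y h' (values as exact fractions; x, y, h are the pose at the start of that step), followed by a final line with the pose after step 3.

n=0: pose=(-1,-2,W); sL=120/13, sR=24; mL=-36/13, mR=12; mL+mR=120/13 → advance +1; mR−mL=192/13 → turn +1·90°
n=1: pose=(-2,-2,S); sL=30, sR=6; mL=27, mR=3; mL+mR=30 → advance +1; mR−mL=-24 → turn -1·90°
n=2: pose=(-2,-3,W); sL=24/5, sR=40/3; mL=-28/15, mR=20/3; mL+mR=24/5 → advance +1; mR−mL=128/15 → turn +1·90°
n=3: pose=(-3,-3,S); sL=12, sR=60/17; mL=174/17, mR=30/17; mL+mR=12 → advance +1; mR−mL=-144/17 → turn -1·90°

0 120/13 24 -36/13 12 -1 -2 W
1 30 6 27 3 -2 -2 S
2 24/5 40/3 -28/15 20/3 -2 -3 W
3 12 60/17 174/17 30/17 -3 -3 S
final -3 -4 W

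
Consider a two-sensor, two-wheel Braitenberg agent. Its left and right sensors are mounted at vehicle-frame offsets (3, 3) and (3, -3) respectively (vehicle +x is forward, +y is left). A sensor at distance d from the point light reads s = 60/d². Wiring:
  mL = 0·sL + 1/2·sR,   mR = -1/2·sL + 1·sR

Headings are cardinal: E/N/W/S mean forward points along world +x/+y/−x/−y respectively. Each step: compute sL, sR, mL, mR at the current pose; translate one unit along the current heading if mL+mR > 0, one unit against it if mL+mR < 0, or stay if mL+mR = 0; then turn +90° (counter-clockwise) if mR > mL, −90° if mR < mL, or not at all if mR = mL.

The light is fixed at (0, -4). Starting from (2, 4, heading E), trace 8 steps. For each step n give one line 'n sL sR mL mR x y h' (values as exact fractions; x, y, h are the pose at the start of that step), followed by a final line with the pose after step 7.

n=0: pose=(2,4,E); sL=30/73, sR=6/5; mL=3/5, mR=363/365; mL+mR=582/365 → advance +1; mR−mL=144/365 → turn +1·90°
n=1: pose=(3,4,N); sL=60/121, sR=60/157; mL=30/157, mR=2550/18997; mL+mR=6180/18997 → advance +1; mR−mL=-1080/18997 → turn -1·90°
n=2: pose=(3,5,E); sL=1/3, sR=5/6; mL=5/12, mR=2/3; mL+mR=13/12 → advance +1; mR−mL=1/4 → turn +1·90°
n=3: pose=(4,5,N); sL=12/29, sR=60/193; mL=30/193, mR=582/5597; mL+mR=1452/5597 → advance +1; mR−mL=-288/5597 → turn -1·90°
n=4: pose=(4,6,E); sL=30/109, sR=30/49; mL=15/49, mR=2535/5341; mL+mR=4170/5341 → advance +1; mR−mL=900/5341 → turn +1·90°
n=5: pose=(5,6,N); sL=60/173, sR=60/233; mL=30/233, mR=3390/40309; mL+mR=8580/40309 → advance +1; mR−mL=-1800/40309 → turn -1·90°
n=6: pose=(5,7,E); sL=3/13, sR=15/32; mL=15/64, mR=147/416; mL+mR=489/832 → advance +1; mR−mL=99/832 → turn +1·90°
n=7: pose=(6,7,N); sL=12/41, sR=60/277; mL=30/277, mR=798/11357; mL+mR=2028/11357 → advance +1; mR−mL=-432/11357 → turn -1·90°

0 30/73 6/5 3/5 363/365 2 4 E
1 60/121 60/157 30/157 2550/18997 3 4 N
2 1/3 5/6 5/12 2/3 3 5 E
3 12/29 60/193 30/193 582/5597 4 5 N
4 30/109 30/49 15/49 2535/5341 4 6 E
5 60/173 60/233 30/233 3390/40309 5 6 N
6 3/13 15/32 15/64 147/416 5 7 E
7 12/41 60/277 30/277 798/11357 6 7 N
final 6 8 E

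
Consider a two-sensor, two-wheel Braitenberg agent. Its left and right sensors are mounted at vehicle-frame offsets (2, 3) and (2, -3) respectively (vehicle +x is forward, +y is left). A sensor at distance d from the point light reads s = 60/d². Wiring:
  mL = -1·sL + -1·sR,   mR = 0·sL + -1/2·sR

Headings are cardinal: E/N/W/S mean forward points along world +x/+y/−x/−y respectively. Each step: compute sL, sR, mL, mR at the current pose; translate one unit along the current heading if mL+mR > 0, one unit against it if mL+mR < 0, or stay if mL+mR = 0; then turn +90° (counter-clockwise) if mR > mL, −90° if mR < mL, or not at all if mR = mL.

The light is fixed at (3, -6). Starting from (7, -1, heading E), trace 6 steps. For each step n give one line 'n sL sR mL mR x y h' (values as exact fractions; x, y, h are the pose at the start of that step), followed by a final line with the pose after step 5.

n=0: pose=(7,-1,E); sL=3/5, sR=3/2; mL=-21/10, mR=-3/4; mL+mR=-57/20 → advance -1; mR−mL=27/20 → turn +1·90°
n=1: pose=(6,-1,N); sL=60/49, sR=12/17; mL=-1608/833, mR=-6/17; mL+mR=-1902/833 → advance -1; mR−mL=1314/833 → turn +1·90°
n=2: pose=(6,-2,W); sL=30, sR=6/5; mL=-156/5, mR=-3/5; mL+mR=-159/5 → advance -1; mR−mL=153/5 → turn +1·90°
n=3: pose=(7,-2,S); sL=60/53, sR=12; mL=-696/53, mR=-6; mL+mR=-1014/53 → advance -1; mR−mL=378/53 → turn +1·90°
n=4: pose=(7,-1,E); sL=3/5, sR=3/2; mL=-21/10, mR=-3/4; mL+mR=-57/20 → advance -1; mR−mL=27/20 → turn +1·90°
n=5: pose=(6,-1,N); sL=60/49, sR=12/17; mL=-1608/833, mR=-6/17; mL+mR=-1902/833 → advance -1; mR−mL=1314/833 → turn +1·90°

0 3/5 3/2 -21/10 -3/4 7 -1 E
1 60/49 12/17 -1608/833 -6/17 6 -1 N
2 30 6/5 -156/5 -3/5 6 -2 W
3 60/53 12 -696/53 -6 7 -2 S
4 3/5 3/2 -21/10 -3/4 7 -1 E
5 60/49 12/17 -1608/833 -6/17 6 -1 N
final 6 -2 W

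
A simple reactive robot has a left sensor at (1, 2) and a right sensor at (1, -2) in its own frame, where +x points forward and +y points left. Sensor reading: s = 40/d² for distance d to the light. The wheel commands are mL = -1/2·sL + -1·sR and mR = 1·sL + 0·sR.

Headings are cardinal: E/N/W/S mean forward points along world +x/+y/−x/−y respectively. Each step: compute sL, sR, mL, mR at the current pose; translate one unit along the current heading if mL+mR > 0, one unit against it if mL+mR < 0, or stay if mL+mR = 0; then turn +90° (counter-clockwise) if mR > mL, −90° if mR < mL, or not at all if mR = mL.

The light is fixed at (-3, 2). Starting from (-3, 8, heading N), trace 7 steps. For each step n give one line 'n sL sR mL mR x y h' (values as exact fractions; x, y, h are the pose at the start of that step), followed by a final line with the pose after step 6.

0 40/53 40/53 -60/53 40/53 -3 8 N
1 4 4/5 -14/5 4 -3 7 W
2 40/17 8/5 -236/85 40/17 -4 7 S
3 5/8 5/2 -45/16 5/8 -4 8 E
4 8/13 40/49 -716/637 8/13 -5 8 N
5 20/9 20/29 -470/261 20/9 -5 7 W
6 40/17 40/41 -1500/697 40/17 -6 7 S
final -6 6 E

n=0: pose=(-3,8,N); sL=40/53, sR=40/53; mL=-60/53, mR=40/53; mL+mR=-20/53 → advance -1; mR−mL=100/53 → turn +1·90°
n=1: pose=(-3,7,W); sL=4, sR=4/5; mL=-14/5, mR=4; mL+mR=6/5 → advance +1; mR−mL=34/5 → turn +1·90°
n=2: pose=(-4,7,S); sL=40/17, sR=8/5; mL=-236/85, mR=40/17; mL+mR=-36/85 → advance -1; mR−mL=436/85 → turn +1·90°
n=3: pose=(-4,8,E); sL=5/8, sR=5/2; mL=-45/16, mR=5/8; mL+mR=-35/16 → advance -1; mR−mL=55/16 → turn +1·90°
n=4: pose=(-5,8,N); sL=8/13, sR=40/49; mL=-716/637, mR=8/13; mL+mR=-324/637 → advance -1; mR−mL=1108/637 → turn +1·90°
n=5: pose=(-5,7,W); sL=20/9, sR=20/29; mL=-470/261, mR=20/9; mL+mR=110/261 → advance +1; mR−mL=350/87 → turn +1·90°
n=6: pose=(-6,7,S); sL=40/17, sR=40/41; mL=-1500/697, mR=40/17; mL+mR=140/697 → advance +1; mR−mL=3140/697 → turn +1·90°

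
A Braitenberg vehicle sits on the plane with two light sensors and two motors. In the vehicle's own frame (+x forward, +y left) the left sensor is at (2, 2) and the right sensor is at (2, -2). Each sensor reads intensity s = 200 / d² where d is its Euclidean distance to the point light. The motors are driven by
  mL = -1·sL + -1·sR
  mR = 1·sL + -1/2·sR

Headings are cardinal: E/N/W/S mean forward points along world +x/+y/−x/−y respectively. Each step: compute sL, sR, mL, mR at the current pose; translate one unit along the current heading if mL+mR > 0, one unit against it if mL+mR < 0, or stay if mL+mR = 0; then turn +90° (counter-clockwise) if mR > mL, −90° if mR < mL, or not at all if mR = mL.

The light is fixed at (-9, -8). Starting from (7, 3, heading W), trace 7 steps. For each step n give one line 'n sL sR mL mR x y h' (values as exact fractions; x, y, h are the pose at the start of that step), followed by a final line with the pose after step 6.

0 200/277 40/73 -25680/20221 9060/20221 7 3 W
1 100/221 100/153 -2200/1989 250/1989 8 3 S
2 200/557 200/461 -203600/256777 36500/256777 8 4 E
3 25/49 5/13 -570/637 405/1274 7 4 N
4 200/277 40/73 -25680/20221 9060/20221 7 3 W
5 100/221 100/153 -2200/1989 250/1989 8 3 S
6 200/557 200/461 -203600/256777 36500/256777 8 4 E
final 7 4 N

n=0: pose=(7,3,W); sL=200/277, sR=40/73; mL=-25680/20221, mR=9060/20221; mL+mR=-60/73 → advance -1; mR−mL=34740/20221 → turn +1·90°
n=1: pose=(8,3,S); sL=100/221, sR=100/153; mL=-2200/1989, mR=250/1989; mL+mR=-50/51 → advance -1; mR−mL=2450/1989 → turn +1·90°
n=2: pose=(8,4,E); sL=200/557, sR=200/461; mL=-203600/256777, mR=36500/256777; mL+mR=-300/461 → advance -1; mR−mL=240100/256777 → turn +1·90°
n=3: pose=(7,4,N); sL=25/49, sR=5/13; mL=-570/637, mR=405/1274; mL+mR=-15/26 → advance -1; mR−mL=1545/1274 → turn +1·90°
n=4: pose=(7,3,W); sL=200/277, sR=40/73; mL=-25680/20221, mR=9060/20221; mL+mR=-60/73 → advance -1; mR−mL=34740/20221 → turn +1·90°
n=5: pose=(8,3,S); sL=100/221, sR=100/153; mL=-2200/1989, mR=250/1989; mL+mR=-50/51 → advance -1; mR−mL=2450/1989 → turn +1·90°
n=6: pose=(8,4,E); sL=200/557, sR=200/461; mL=-203600/256777, mR=36500/256777; mL+mR=-300/461 → advance -1; mR−mL=240100/256777 → turn +1·90°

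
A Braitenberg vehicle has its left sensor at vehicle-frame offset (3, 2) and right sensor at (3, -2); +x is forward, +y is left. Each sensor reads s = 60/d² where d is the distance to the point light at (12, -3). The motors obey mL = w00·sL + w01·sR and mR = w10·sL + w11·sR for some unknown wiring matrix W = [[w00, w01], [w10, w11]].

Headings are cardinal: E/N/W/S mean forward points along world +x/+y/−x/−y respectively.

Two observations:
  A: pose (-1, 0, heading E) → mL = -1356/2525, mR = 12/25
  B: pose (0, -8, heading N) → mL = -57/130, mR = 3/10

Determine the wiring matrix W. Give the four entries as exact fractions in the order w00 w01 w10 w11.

-1/2 -1/2 1 0

obs A: pose=(-1,0,E) → sL=12/25, sR=60/101, mL=-1356/2525, mR=12/25
obs B: pose=(0,-8,N) → sL=3/10, sR=15/26, mL=-57/130, mR=3/10
sensor matrix S = [[12/25, 60/101], [3/10, 15/26]]; det S = 648/6565
solve [mL_A; mL_B] = S·[w00; w01] and [mR_A; mR_B] = S·[w10; w11]:
  w00 = -1/2, w01 = -1/2, w10 = 1, w11 = 0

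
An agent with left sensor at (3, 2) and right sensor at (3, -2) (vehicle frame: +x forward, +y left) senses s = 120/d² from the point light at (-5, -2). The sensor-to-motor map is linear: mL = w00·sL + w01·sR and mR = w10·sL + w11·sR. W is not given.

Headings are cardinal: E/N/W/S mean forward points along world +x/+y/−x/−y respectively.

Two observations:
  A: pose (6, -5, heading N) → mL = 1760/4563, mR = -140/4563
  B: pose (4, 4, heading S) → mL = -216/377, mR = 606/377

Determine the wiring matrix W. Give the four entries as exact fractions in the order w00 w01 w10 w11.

obs A: pose=(6,-5,N) → sL=40/27, sR=120/169, mL=1760/4563, mR=-140/4563
obs B: pose=(4,4,S) → sL=12/13, sR=60/29, mL=-216/377, mR=606/377
sensor matrix S = [[40/27, 120/169], [12/13, 60/29]]; det S = 1381760/573417
solve [mL_A; mL_B] = S·[w00; w01] and [mR_A; mR_B] = S·[w10; w11]:
  w00 = 1/2, w01 = -1/2, w10 = -1/2, w11 = 1

1/2 -1/2 -1/2 1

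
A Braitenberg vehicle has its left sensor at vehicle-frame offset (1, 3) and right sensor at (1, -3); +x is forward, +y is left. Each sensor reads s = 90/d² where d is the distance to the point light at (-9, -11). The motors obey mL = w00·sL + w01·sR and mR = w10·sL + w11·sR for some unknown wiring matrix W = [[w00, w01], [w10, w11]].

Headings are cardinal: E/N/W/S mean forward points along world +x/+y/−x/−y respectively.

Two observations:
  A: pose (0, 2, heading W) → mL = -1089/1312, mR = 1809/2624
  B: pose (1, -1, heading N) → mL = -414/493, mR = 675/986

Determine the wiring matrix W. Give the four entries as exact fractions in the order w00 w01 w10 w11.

-1 -1 1 1/2

obs A: pose=(0,2,W) → sL=45/82, sR=9/32, mL=-1089/1312, mR=1809/2624
obs B: pose=(1,-1,N) → sL=9/17, sR=9/29, mL=-414/493, mR=675/986
sensor matrix S = [[45/82, 9/32], [9/17, 9/29]]; det S = 13851/646816
solve [mL_A; mL_B] = S·[w00; w01] and [mR_A; mR_B] = S·[w10; w11]:
  w00 = -1, w01 = -1, w10 = 1, w11 = 1/2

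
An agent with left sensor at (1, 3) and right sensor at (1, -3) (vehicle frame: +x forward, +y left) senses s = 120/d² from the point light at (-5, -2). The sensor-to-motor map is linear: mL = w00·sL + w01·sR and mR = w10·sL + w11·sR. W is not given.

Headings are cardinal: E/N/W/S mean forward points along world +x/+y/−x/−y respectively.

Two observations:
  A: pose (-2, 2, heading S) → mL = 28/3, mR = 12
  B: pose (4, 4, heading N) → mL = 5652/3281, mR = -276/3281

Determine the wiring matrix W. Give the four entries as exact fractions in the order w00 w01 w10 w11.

obs A: pose=(-2,2,S) → sL=8/3, sR=40/3, mL=28/3, mR=12
obs B: pose=(4,4,N) → sL=24/17, sR=120/193, mL=5652/3281, mR=-276/3281
sensor matrix S = [[8/3, 40/3], [24/17, 120/193]]; det S = -56320/3281
solve [mL_A; mL_B] = S·[w00; w01] and [mR_A; mR_B] = S·[w10; w11]:
  w00 = 1, w01 = 1/2, w10 = -1/2, w11 = 1

1 1/2 -1/2 1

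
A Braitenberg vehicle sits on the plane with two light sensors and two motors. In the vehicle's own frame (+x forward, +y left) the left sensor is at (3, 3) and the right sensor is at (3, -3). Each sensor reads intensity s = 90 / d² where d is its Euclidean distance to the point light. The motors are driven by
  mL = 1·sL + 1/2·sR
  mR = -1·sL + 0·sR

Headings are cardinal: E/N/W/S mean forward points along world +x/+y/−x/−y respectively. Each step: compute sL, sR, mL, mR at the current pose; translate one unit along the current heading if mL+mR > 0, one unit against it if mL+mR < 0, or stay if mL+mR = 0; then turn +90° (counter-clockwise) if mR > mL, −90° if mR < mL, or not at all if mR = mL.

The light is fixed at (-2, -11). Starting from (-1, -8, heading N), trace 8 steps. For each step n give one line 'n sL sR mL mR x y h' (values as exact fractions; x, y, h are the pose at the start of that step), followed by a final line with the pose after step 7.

0 9/4 45/26 81/26 -9/4 -1 -8 N
1 18/13 90/17 891/221 -18/13 -1 -7 E
2 45/13 45 675/26 -45/13 0 -7 S
3 90 90/37 3375/37 -90 0 -8 W
4 9/4 45/26 81/26 -9/4 -1 -8 N
5 18/13 90/17 891/221 -18/13 -1 -7 E
6 45/13 45 675/26 -45/13 0 -7 S
7 90 90/37 3375/37 -90 0 -8 W
final -1 -8 N

n=0: pose=(-1,-8,N); sL=9/4, sR=45/26; mL=81/26, mR=-9/4; mL+mR=45/52 → advance +1; mR−mL=-279/52 → turn -1·90°
n=1: pose=(-1,-7,E); sL=18/13, sR=90/17; mL=891/221, mR=-18/13; mL+mR=45/17 → advance +1; mR−mL=-1197/221 → turn -1·90°
n=2: pose=(0,-7,S); sL=45/13, sR=45; mL=675/26, mR=-45/13; mL+mR=45/2 → advance +1; mR−mL=-765/26 → turn -1·90°
n=3: pose=(0,-8,W); sL=90, sR=90/37; mL=3375/37, mR=-90; mL+mR=45/37 → advance +1; mR−mL=-6705/37 → turn -1·90°
n=4: pose=(-1,-8,N); sL=9/4, sR=45/26; mL=81/26, mR=-9/4; mL+mR=45/52 → advance +1; mR−mL=-279/52 → turn -1·90°
n=5: pose=(-1,-7,E); sL=18/13, sR=90/17; mL=891/221, mR=-18/13; mL+mR=45/17 → advance +1; mR−mL=-1197/221 → turn -1·90°
n=6: pose=(0,-7,S); sL=45/13, sR=45; mL=675/26, mR=-45/13; mL+mR=45/2 → advance +1; mR−mL=-765/26 → turn -1·90°
n=7: pose=(0,-8,W); sL=90, sR=90/37; mL=3375/37, mR=-90; mL+mR=45/37 → advance +1; mR−mL=-6705/37 → turn -1·90°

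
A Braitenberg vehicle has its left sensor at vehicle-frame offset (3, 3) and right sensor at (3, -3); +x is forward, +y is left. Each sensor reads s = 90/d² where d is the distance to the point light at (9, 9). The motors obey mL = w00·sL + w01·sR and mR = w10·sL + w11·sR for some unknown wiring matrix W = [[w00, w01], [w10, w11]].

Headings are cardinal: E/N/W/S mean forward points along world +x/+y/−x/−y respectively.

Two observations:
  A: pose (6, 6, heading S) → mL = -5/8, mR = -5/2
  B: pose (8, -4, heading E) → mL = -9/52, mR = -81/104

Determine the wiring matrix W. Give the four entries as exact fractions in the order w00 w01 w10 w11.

obs A: pose=(6,6,S) → sL=5/2, sR=5/4, mL=-5/8, mR=-5/2
obs B: pose=(8,-4,E) → sL=45/52, sR=9/26, mL=-9/52, mR=-81/104
sensor matrix S = [[5/2, 5/4], [45/52, 9/26]]; det S = -45/208
solve [mL_A; mL_B] = S·[w00; w01] and [mR_A; mR_B] = S·[w10; w11]:
  w00 = 0, w01 = -1/2, w10 = -1/2, w11 = -1

0 -1/2 -1/2 -1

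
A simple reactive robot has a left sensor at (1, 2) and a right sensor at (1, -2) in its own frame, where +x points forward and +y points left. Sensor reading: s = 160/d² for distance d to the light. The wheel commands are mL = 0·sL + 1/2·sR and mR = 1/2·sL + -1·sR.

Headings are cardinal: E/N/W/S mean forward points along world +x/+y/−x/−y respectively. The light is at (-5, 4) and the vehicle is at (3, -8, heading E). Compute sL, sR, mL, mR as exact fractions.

160/181 160/277 80/277 -6800/50137

left sensor world pos  = (4, -6); dL² = 181
right sensor world pos = (4, -10); dR² = 277
sL = 160/181 = 160/181
sR = 160/277 = 160/277
mL = 0·sL + 1/2·sR = 80/277
mR = 1/2·sL + -1·sR = -6800/50137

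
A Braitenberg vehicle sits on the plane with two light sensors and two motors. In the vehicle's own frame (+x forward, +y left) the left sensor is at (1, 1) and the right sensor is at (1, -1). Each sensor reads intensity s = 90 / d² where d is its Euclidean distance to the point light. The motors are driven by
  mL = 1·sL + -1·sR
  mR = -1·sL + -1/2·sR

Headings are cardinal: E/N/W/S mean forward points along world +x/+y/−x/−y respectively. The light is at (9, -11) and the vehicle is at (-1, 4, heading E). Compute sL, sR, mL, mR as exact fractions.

left sensor world pos  = (0, 5); dL² = 337
right sensor world pos = (0, 3); dR² = 277
sL = 90/337 = 90/337
sR = 90/277 = 90/277
mL = 1·sL + -1·sR = -5400/93349
mR = -1·sL + -1/2·sR = -40095/93349

90/337 90/277 -5400/93349 -40095/93349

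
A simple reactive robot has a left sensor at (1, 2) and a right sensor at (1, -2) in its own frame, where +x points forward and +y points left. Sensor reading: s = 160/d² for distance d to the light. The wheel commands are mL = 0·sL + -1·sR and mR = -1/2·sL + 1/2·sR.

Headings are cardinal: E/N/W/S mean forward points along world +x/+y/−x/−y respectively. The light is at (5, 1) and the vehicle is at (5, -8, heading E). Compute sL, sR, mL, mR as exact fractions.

16/5 80/61 -80/61 -288/305

left sensor world pos  = (6, -6); dL² = 50
right sensor world pos = (6, -10); dR² = 122
sL = 160/50 = 16/5
sR = 160/122 = 80/61
mL = 0·sL + -1·sR = -80/61
mR = -1/2·sL + 1/2·sR = -288/305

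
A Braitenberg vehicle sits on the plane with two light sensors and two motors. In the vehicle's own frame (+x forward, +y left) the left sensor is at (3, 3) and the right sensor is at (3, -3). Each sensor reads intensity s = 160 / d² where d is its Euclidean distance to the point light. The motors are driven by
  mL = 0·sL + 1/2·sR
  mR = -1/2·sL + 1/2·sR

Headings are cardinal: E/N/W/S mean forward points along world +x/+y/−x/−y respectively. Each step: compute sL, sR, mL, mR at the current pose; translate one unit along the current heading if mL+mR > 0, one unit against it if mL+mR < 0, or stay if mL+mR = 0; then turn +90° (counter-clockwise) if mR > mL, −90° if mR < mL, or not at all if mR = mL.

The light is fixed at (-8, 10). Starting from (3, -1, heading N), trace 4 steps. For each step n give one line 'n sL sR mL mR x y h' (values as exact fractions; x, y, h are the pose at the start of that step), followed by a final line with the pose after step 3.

0 5/4 8/13 4/13 -33/104 3 -1 N
1 160/277 160/421 80/421 -11520/116617 3 -2 E
2 16/45 80/153 40/153 64/765 4 -2 S
3 160/337 160/181 80/181 12480/60997 4 -3 W
final 3 -3 N

n=0: pose=(3,-1,N); sL=5/4, sR=8/13; mL=4/13, mR=-33/104; mL+mR=-1/104 → advance -1; mR−mL=-5/8 → turn -1·90°
n=1: pose=(3,-2,E); sL=160/277, sR=160/421; mL=80/421, mR=-11520/116617; mL+mR=10640/116617 → advance +1; mR−mL=-80/277 → turn -1·90°
n=2: pose=(4,-2,S); sL=16/45, sR=80/153; mL=40/153, mR=64/765; mL+mR=88/255 → advance +1; mR−mL=-8/45 → turn -1·90°
n=3: pose=(4,-3,W); sL=160/337, sR=160/181; mL=80/181, mR=12480/60997; mL+mR=39440/60997 → advance +1; mR−mL=-80/337 → turn -1·90°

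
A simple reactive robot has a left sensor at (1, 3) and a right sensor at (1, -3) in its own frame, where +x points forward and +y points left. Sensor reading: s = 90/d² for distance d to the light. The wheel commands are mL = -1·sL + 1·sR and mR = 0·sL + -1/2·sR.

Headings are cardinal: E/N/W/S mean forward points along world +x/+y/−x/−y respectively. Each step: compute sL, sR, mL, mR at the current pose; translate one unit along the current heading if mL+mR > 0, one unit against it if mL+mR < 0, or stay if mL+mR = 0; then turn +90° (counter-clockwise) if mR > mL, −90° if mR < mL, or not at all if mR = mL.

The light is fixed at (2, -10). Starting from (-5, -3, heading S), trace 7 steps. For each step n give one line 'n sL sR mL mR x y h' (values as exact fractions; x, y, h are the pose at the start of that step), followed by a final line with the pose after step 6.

n=0: pose=(-5,-3,S); sL=45/26, sR=45/68; mL=-945/884, mR=-45/136; mL+mR=-2475/1768 → advance -1; mR−mL=1305/1768 → turn +1·90°
n=1: pose=(-5,-2,E); sL=90/157, sR=90/61; mL=8640/9577, mR=-45/61; mL+mR=1575/9577 → advance +1; mR−mL=-15705/9577 → turn -1·90°
n=2: pose=(-4,-2,S); sL=45/29, sR=9/13; mL=-324/377, mR=-9/26; mL+mR=-909/754 → advance -1; mR−mL=387/754 → turn +1·90°
n=3: pose=(-4,-1,E); sL=90/169, sR=90/61; mL=9720/10309, mR=-45/61; mL+mR=2115/10309 → advance +1; mR−mL=-17325/10309 → turn -1·90°
n=4: pose=(-3,-1,S); sL=45/34, sR=45/64; mL=-675/1088, mR=-45/128; mL+mR=-2115/2176 → advance -1; mR−mL=585/2176 → turn +1·90°
n=5: pose=(-3,0,E); sL=18/37, sR=18/13; mL=432/481, mR=-9/13; mL+mR=99/481 → advance +1; mR−mL=-765/481 → turn -1·90°
n=6: pose=(-2,0,S); sL=45/41, sR=9/13; mL=-216/533, mR=-9/26; mL+mR=-801/1066 → advance -1; mR−mL=63/1066 → turn +1·90°

0 45/26 45/68 -945/884 -45/136 -5 -3 S
1 90/157 90/61 8640/9577 -45/61 -5 -2 E
2 45/29 9/13 -324/377 -9/26 -4 -2 S
3 90/169 90/61 9720/10309 -45/61 -4 -1 E
4 45/34 45/64 -675/1088 -45/128 -3 -1 S
5 18/37 18/13 432/481 -9/13 -3 0 E
6 45/41 9/13 -216/533 -9/26 -2 0 S
final -2 1 E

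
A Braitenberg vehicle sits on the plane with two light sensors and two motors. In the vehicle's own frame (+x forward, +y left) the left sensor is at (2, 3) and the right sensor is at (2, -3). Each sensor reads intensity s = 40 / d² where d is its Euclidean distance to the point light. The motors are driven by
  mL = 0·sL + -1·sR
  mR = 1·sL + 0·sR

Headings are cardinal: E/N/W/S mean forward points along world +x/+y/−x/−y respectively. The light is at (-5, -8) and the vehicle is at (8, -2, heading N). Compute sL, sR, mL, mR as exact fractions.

10/41 1/8 -1/8 10/41

left sensor world pos  = (5, 0); dL² = 164
right sensor world pos = (11, 0); dR² = 320
sL = 40/164 = 10/41
sR = 40/320 = 1/8
mL = 0·sL + -1·sR = -1/8
mR = 1·sL + 0·sR = 10/41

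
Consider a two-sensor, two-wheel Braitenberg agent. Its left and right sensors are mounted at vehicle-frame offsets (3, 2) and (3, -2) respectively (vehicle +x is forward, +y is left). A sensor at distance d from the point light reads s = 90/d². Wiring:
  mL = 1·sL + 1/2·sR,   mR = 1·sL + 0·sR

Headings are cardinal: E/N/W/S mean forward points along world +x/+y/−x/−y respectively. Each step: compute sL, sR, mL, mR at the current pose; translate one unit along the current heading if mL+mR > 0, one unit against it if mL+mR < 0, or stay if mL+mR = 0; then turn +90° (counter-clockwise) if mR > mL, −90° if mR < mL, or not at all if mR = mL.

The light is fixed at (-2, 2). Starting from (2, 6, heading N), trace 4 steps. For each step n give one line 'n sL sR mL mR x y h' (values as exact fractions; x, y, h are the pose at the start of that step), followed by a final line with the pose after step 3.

0 90/53 18/17 2007/901 90/53 2 6 N
1 45/49 45/29 4815/2842 45/49 2 7 E
2 90/53 90/13 3555/689 90/53 3 7 S
3 45/4 9/4 99/8 45/4 3 6 W
final 2 6 N

n=0: pose=(2,6,N); sL=90/53, sR=18/17; mL=2007/901, mR=90/53; mL+mR=3537/901 → advance +1; mR−mL=-9/17 → turn -1·90°
n=1: pose=(2,7,E); sL=45/49, sR=45/29; mL=4815/2842, mR=45/49; mL+mR=7425/2842 → advance +1; mR−mL=-45/58 → turn -1·90°
n=2: pose=(3,7,S); sL=90/53, sR=90/13; mL=3555/689, mR=90/53; mL+mR=4725/689 → advance +1; mR−mL=-45/13 → turn -1·90°
n=3: pose=(3,6,W); sL=45/4, sR=9/4; mL=99/8, mR=45/4; mL+mR=189/8 → advance +1; mR−mL=-9/8 → turn -1·90°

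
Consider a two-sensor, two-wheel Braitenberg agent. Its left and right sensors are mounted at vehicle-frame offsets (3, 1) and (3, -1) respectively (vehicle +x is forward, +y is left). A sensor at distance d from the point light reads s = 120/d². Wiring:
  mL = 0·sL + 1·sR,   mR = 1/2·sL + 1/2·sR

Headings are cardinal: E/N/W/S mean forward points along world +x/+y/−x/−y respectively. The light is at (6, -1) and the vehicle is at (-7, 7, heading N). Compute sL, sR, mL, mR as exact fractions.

120/317 24/53 24/53 6984/16801

left sensor world pos  = (-8, 10); dL² = 317
right sensor world pos = (-6, 10); dR² = 265
sL = 120/317 = 120/317
sR = 120/265 = 24/53
mL = 0·sL + 1·sR = 24/53
mR = 1/2·sL + 1/2·sR = 6984/16801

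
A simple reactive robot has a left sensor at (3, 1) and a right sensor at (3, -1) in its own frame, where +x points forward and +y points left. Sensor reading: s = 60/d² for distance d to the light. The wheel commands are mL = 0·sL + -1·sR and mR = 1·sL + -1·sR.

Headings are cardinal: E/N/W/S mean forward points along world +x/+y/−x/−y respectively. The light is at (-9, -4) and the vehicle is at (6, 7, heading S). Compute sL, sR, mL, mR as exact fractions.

3/16 3/13 -3/13 -9/208

left sensor world pos  = (7, 4); dL² = 320
right sensor world pos = (5, 4); dR² = 260
sL = 60/320 = 3/16
sR = 60/260 = 3/13
mL = 0·sL + -1·sR = -3/13
mR = 1·sL + -1·sR = -9/208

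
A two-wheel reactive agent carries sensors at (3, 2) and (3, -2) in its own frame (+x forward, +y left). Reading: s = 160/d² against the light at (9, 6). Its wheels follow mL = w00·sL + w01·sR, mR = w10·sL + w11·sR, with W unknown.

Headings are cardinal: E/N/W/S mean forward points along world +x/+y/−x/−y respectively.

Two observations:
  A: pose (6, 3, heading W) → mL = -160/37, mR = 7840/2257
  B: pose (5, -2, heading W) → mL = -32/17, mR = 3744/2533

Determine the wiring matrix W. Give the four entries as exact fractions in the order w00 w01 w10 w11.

0 -1 1/2 1/2

obs A: pose=(6,3,W) → sL=160/61, sR=160/37, mL=-160/37, mR=7840/2257
obs B: pose=(5,-2,W) → sL=160/149, sR=32/17, mL=-32/17, mR=3744/2533
sensor matrix S = [[160/61, 160/37], [160/149, 32/17]]; det S = 1679360/5716981
solve [mL_A; mL_B] = S·[w00; w01] and [mR_A; mR_B] = S·[w10; w11]:
  w00 = 0, w01 = -1, w10 = 1/2, w11 = 1/2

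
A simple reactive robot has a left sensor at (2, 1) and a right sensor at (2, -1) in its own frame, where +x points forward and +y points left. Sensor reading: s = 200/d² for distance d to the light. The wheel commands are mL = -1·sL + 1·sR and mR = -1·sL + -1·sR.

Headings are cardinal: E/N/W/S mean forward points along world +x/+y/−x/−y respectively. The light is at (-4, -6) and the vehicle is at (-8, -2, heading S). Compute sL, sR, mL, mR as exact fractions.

left sensor world pos  = (-7, -4); dL² = 13
right sensor world pos = (-9, -4); dR² = 29
sL = 200/13 = 200/13
sR = 200/29 = 200/29
mL = -1·sL + 1·sR = -3200/377
mR = -1·sL + -1·sR = -8400/377

200/13 200/29 -3200/377 -8400/377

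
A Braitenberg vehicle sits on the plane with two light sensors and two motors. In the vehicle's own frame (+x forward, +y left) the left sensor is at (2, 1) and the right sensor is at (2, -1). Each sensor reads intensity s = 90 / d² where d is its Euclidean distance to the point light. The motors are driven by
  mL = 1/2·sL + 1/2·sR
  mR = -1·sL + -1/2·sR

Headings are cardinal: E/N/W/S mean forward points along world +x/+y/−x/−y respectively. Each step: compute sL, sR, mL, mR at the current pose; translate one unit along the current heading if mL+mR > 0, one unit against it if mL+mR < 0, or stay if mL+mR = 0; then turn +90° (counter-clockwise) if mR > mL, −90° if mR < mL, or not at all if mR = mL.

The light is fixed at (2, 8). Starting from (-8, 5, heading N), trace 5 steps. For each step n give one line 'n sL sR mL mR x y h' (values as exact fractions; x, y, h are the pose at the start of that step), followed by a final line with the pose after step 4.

n=0: pose=(-8,5,N); sL=45/61, sR=45/41; mL=2295/2501, mR=-6435/5002; mL+mR=-45/122 → advance -1; mR−mL=-11025/5002 → turn -1·90°
n=1: pose=(-8,4,E); sL=90/73, sR=90/89; mL=7290/6497, mR=-11295/6497; mL+mR=-45/73 → advance -1; mR−mL=-18585/6497 → turn -1·90°
n=2: pose=(-9,4,S); sL=45/68, sR=1/2; mL=79/136, mR=-31/34; mL+mR=-45/136 → advance -1; mR−mL=-203/136 → turn -1·90°
n=3: pose=(-9,5,W); sL=18/37, sR=90/173; mL=3222/6401, mR=-4779/6401; mL+mR=-9/37 → advance -1; mR−mL=-8001/6401 → turn -1·90°
n=4: pose=(-8,5,N); sL=45/61, sR=45/41; mL=2295/2501, mR=-6435/5002; mL+mR=-45/122 → advance -1; mR−mL=-11025/5002 → turn -1·90°

0 45/61 45/41 2295/2501 -6435/5002 -8 5 N
1 90/73 90/89 7290/6497 -11295/6497 -8 4 E
2 45/68 1/2 79/136 -31/34 -9 4 S
3 18/37 90/173 3222/6401 -4779/6401 -9 5 W
4 45/61 45/41 2295/2501 -6435/5002 -8 5 N
final -8 4 E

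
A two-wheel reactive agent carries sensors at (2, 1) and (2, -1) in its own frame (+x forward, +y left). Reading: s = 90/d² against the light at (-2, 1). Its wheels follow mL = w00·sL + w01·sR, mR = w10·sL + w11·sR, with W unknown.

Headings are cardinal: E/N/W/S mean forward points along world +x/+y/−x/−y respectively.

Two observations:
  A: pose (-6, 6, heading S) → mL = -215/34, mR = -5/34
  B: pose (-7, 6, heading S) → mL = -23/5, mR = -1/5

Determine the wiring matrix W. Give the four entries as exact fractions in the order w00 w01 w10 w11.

obs A: pose=(-6,6,S) → sL=5, sR=45/17, mL=-215/34, mR=-5/34
obs B: pose=(-7,6,S) → sL=18/5, sR=2, mL=-23/5, mR=-1/5
sensor matrix S = [[5, 45/17], [18/5, 2]]; det S = 8/17
solve [mL_A; mL_B] = S·[w00; w01] and [mR_A; mR_B] = S·[w10; w11]:
  w00 = -1, w01 = -1/2, w10 = 1/2, w11 = -1

-1 -1/2 1/2 -1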